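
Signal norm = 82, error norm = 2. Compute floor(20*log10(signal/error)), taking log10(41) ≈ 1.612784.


||x||/||e|| = 82/2 = 41.
log10(41) ≈ 1.612784.
20*log10(||x||/||e||) ≈ 20*1.612784 = 32.25568.
floor(32.25568) = 32.

32


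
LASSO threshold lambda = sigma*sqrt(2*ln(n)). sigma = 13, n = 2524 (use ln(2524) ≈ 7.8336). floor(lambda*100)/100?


ln(2524) ≈ 7.8336.
2*ln(n) ≈ 15.6672.
sqrt(2*ln(n)) ≈ sqrt(15.6672) ≈ 3.958181.
lambda ≈ 13*3.958181 = 51.456353.
floor(lambda*100)/100 = 51.45.

51.45


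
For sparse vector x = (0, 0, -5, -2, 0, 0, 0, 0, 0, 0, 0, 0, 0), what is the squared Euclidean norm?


Non-zero entries: [(2, -5), (3, -2)]
Squares: [25, 4]
||x||_2^2 = sum = 29.

29


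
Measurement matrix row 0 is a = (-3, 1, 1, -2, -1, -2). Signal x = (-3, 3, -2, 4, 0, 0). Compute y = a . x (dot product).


Non-zero terms: ['-3*-3', '1*3', '1*-2', '-2*4']
Products: [9, 3, -2, -8]
y = sum = 2.

2


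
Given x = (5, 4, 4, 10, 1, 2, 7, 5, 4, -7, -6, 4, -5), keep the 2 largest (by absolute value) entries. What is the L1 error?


Sorted |x_i| descending: [10, 7, 7, 6, 5, 5, 5, 4, 4, 4, 4, 2, 1]
Keep top 2: [10, 7]
Tail entries: [7, 6, 5, 5, 5, 4, 4, 4, 4, 2, 1]
L1 error = sum of tail = 47.

47


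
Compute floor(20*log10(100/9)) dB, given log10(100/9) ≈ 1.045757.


||x||/||e|| = 100/9.
log10(100/9) ≈ 1.045757.
20*log10(||x||/||e||) ≈ 20*1.045757 = 20.91514.
floor(20.91514) = 20.

20


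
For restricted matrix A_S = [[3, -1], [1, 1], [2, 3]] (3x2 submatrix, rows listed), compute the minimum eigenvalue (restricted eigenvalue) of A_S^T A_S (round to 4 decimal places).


A_S^T A_S = [[14, 4], [4, 11]].
trace = 25.
det = 138.
disc = trace^2 - 4*det = 625 - 4*138 = 73.
sqrt(73) ≈ 8.544004.
lam_min = (25 - sqrt(73))/2 ≈ (25 - 8.544004)/2 = 8.227998 ≈ 8.2280.

8.2280


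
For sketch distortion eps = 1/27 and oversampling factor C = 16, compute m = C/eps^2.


1/eps = 27.
(1/eps)^2 = 729.
m = 16*729 = 11664.

11664


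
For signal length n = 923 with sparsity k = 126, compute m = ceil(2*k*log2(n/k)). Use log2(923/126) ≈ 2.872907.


log2(n/k) = log2(923/126) ≈ 2.872907.
2*k*log2(n/k) ≈ 2*126*2.872907 = 723.972564.
m = ceil(723.972564) = 724.

724


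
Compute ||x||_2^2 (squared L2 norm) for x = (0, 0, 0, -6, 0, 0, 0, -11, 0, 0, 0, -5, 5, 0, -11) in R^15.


Non-zero entries: [(3, -6), (7, -11), (11, -5), (12, 5), (14, -11)]
Squares: [36, 121, 25, 25, 121]
||x||_2^2 = sum = 328.

328


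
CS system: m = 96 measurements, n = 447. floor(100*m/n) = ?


100*m/n = 100*96/447 ≈ 21.4765.
floor = 21.

21


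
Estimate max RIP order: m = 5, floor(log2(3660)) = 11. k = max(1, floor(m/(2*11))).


floor(log2(3660)) = 11.
2*11 = 22.
m/(2*floor(log2(n))) = 5/22 ≈ 0.2273.
floor = 0.
k = max(1, 0) = 1.

1


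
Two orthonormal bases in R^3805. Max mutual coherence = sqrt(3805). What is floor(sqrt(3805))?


61^2 = 3721 <= 3805 < 3844 = 62^2, so 61 <= sqrt(3805) < 62.
floor(sqrt(3805)) = 61.

61


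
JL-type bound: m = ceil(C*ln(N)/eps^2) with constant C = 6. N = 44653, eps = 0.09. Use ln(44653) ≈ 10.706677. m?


ln(44653) ≈ 10.706677.
eps^2 = 0.09^2 = 0.0081.
C*ln(N)/eps^2 ≈ 6*10.706677/0.0081 ≈ 7930.8719.
m = ceil(7930.8719) = 7931.

7931


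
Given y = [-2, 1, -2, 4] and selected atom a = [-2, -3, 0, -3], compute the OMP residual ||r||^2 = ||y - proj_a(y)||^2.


a^T a = 22.
a^T y = -11.
coeff = -11/22 = -1/2.
||r||^2 = 39/2.

39/2


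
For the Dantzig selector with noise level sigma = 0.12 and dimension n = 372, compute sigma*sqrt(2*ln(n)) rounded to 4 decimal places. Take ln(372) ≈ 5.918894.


ln(372) ≈ 5.918894.
2*ln(n) ≈ 11.837788.
sqrt(2*ln(n)) ≈ sqrt(11.837788) ≈ 3.440609.
threshold ≈ 0.12*3.440609 = 0.41287308 ≈ 0.4129.

0.4129


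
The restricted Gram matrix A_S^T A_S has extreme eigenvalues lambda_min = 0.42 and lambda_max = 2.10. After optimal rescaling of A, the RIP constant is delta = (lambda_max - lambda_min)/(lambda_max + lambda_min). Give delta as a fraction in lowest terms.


lambda_max - lambda_min = 2.10 - 0.42 = 1.68.
lambda_max + lambda_min = 2.10 + 0.42 = 2.52.
delta = 1.68/2.52 = 168/252 = 2/3.

2/3


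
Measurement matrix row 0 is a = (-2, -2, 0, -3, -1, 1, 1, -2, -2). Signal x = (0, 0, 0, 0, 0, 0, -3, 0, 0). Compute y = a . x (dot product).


Non-zero terms: ['1*-3']
Products: [-3]
y = sum = -3.

-3


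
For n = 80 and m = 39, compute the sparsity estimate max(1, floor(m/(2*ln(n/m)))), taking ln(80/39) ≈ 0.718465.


n/m = 80/39.
ln(n/m) ≈ 0.718465.
2*ln(n/m) ≈ 1.43693.
m/(2*ln(n/m)) ≈ 39/1.43693 ≈ 27.1412.
floor = 27.
k_max = max(1, 27) = 27.

27


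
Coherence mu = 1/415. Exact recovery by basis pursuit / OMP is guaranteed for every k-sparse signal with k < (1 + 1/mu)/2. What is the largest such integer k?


1/mu = 415.
1 + 1/mu = 416.
(1 + 1/mu)/2 = 208 is an integer and the inequality is strict, so k_max = 208 - 1 = 207.

207


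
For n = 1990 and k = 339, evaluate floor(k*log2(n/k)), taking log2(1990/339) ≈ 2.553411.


log2(n/k) = log2(1990/339) ≈ 2.553411.
k*log2(n/k) ≈ 339*2.553411 = 865.606329.
floor(865.606329) = 865.

865


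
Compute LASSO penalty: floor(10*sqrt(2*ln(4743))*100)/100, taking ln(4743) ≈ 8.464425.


ln(4743) ≈ 8.464425.
2*ln(n) ≈ 16.92885.
sqrt(2*ln(n)) ≈ sqrt(16.92885) ≈ 4.114468.
lambda ≈ 10*4.114468 = 41.14468.
floor(lambda*100)/100 = 41.14.

41.14


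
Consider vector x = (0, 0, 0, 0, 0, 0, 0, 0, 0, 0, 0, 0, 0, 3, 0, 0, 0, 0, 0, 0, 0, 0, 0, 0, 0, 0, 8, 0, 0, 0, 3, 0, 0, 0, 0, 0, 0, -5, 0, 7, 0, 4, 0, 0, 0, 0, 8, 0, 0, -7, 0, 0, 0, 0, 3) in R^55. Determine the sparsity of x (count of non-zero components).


Non-zero positions: [13, 26, 30, 37, 39, 41, 46, 49, 54].
Sparsity = 9.

9


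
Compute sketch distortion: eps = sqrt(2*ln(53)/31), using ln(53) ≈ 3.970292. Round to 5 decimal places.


ln(53) ≈ 3.970292.
2*ln(N)/m ≈ 2*3.970292/31 ≈ 0.25614787.
eps = sqrt(0.25614787) ≈ 0.5061105 ≈ 0.50611.

0.50611


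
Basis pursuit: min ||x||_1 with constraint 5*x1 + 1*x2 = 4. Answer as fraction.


Axis intercepts:
  x1 = 4/5, x2 = 0: L1 = 4/5
  x1 = 0, x2 = 4: L1 = 4
x* = (4/5, 0)
||x*||_1 = 4/5.

4/5


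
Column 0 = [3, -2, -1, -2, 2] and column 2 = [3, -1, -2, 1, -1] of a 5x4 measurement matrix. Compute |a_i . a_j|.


Inner product: 3*3 + -2*-1 + -1*-2 + -2*1 + 2*-1
Products: [9, 2, 2, -2, -2]
Sum = 9.
|dot| = 9.

9


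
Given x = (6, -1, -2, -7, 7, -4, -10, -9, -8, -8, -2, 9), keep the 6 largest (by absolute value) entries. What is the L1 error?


Sorted |x_i| descending: [10, 9, 9, 8, 8, 7, 7, 6, 4, 2, 2, 1]
Keep top 6: [10, 9, 9, 8, 8, 7]
Tail entries: [7, 6, 4, 2, 2, 1]
L1 error = sum of tail = 22.

22


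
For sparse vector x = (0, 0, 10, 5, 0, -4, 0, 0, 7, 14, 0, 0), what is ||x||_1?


Non-zero entries: [(2, 10), (3, 5), (5, -4), (8, 7), (9, 14)]
Absolute values: [10, 5, 4, 7, 14]
||x||_1 = sum = 40.

40


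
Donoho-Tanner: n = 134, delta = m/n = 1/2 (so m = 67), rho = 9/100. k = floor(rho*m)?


m = 1/2*134 = 67.
rho = 9/100.
rho*m = 9/100*67 = 6.03.
k = floor(6.03) = 6.

6


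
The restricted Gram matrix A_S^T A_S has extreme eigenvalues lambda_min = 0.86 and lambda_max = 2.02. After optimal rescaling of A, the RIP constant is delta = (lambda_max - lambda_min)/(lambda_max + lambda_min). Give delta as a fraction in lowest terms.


lambda_max - lambda_min = 2.02 - 0.86 = 1.16.
lambda_max + lambda_min = 2.02 + 0.86 = 2.88.
delta = 1.16/2.88 = 116/288 = 29/72.

29/72


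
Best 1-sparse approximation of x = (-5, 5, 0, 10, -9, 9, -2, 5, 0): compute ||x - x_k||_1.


Sorted |x_i| descending: [10, 9, 9, 5, 5, 5, 2, 0, 0]
Keep top 1: [10]
Tail entries: [9, 9, 5, 5, 5, 2, 0, 0]
L1 error = sum of tail = 35.

35


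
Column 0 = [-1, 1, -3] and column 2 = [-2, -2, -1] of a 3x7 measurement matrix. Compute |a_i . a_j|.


Inner product: -1*-2 + 1*-2 + -3*-1
Products: [2, -2, 3]
Sum = 3.
|dot| = 3.

3


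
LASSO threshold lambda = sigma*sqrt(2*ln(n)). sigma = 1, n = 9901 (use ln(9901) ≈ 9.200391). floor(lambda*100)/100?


ln(9901) ≈ 9.200391.
2*ln(n) ≈ 18.400782.
sqrt(2*ln(n)) ≈ sqrt(18.400782) ≈ 4.289613.
lambda ≈ 1*4.289613 = 4.289613.
floor(lambda*100)/100 = 4.28.

4.28


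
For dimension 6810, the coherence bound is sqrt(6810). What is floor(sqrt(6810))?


82^2 = 6724 <= 6810 < 6889 = 83^2, so 82 <= sqrt(6810) < 83.
floor(sqrt(6810)) = 82.

82


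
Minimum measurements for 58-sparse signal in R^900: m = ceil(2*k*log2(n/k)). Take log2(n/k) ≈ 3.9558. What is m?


log2(n/k) = log2(900/58) ≈ 3.9558.
2*k*log2(n/k) ≈ 2*58*3.9558 = 458.8728.
m = ceil(458.8728) = 459.

459


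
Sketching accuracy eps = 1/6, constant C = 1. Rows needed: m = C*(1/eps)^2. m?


1/eps = 6.
(1/eps)^2 = 36.
m = 1*36 = 36.

36


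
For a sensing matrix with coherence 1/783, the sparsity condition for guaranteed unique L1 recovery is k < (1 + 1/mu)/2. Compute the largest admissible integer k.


1/mu = 783.
1 + 1/mu = 784.
(1 + 1/mu)/2 = 392 is an integer and the inequality is strict, so k_max = 392 - 1 = 391.

391


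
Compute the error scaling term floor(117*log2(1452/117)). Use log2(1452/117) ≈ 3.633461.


log2(n/k) = log2(1452/117) ≈ 3.633461.
k*log2(n/k) ≈ 117*3.633461 = 425.114937.
floor(425.114937) = 425.

425


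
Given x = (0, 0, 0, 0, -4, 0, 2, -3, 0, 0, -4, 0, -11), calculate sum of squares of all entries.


Non-zero entries: [(4, -4), (6, 2), (7, -3), (10, -4), (12, -11)]
Squares: [16, 4, 9, 16, 121]
||x||_2^2 = sum = 166.

166


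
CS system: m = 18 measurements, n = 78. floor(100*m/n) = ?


100*m/n = 100*18/78 ≈ 23.0769.
floor = 23.

23


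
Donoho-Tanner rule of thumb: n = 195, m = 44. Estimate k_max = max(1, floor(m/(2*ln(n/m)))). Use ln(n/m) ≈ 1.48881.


n/m = 195/44.
ln(n/m) ≈ 1.48881.
2*ln(n/m) ≈ 2.97762.
m/(2*ln(n/m)) ≈ 44/2.97762 ≈ 14.7769.
floor = 14.
k_max = max(1, 14) = 14.

14


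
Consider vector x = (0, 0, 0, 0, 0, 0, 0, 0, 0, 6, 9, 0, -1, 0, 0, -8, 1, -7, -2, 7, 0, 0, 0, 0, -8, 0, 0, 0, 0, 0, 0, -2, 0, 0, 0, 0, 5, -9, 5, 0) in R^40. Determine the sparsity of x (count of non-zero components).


Non-zero positions: [9, 10, 12, 15, 16, 17, 18, 19, 24, 31, 36, 37, 38].
Sparsity = 13.

13


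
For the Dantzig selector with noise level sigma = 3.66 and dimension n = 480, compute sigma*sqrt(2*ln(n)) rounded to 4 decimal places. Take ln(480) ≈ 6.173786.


ln(480) ≈ 6.173786.
2*ln(n) ≈ 12.347572.
sqrt(2*ln(n)) ≈ sqrt(12.347572) ≈ 3.513911.
threshold ≈ 3.66*3.513911 = 12.86091426 ≈ 12.8609.

12.8609


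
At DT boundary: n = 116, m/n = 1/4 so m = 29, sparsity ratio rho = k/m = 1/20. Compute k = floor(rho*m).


m = 1/4*116 = 29.
rho = 1/20.
rho*m = 1/20*29 = 1.45.
k = floor(1.45) = 1.

1


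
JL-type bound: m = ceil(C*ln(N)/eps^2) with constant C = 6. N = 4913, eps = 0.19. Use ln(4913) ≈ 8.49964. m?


ln(4913) ≈ 8.49964.
eps^2 = 0.19^2 = 0.0361.
C*ln(N)/eps^2 ≈ 6*8.49964/0.0361 ≈ 1412.6825.
m = ceil(1412.6825) = 1413.

1413


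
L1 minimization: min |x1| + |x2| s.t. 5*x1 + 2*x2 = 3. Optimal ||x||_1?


Axis intercepts:
  x1 = 3/5, x2 = 0: L1 = 3/5
  x1 = 0, x2 = 3/2: L1 = 3/2
x* = (3/5, 0)
||x*||_1 = 3/5.

3/5


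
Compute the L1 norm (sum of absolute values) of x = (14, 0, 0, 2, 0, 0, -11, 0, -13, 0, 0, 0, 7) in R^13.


Non-zero entries: [(0, 14), (3, 2), (6, -11), (8, -13), (12, 7)]
Absolute values: [14, 2, 11, 13, 7]
||x||_1 = sum = 47.

47


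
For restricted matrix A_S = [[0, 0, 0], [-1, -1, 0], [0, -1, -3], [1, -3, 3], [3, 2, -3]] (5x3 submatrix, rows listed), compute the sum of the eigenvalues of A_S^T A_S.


Sum of eigenvalues of A_S^T A_S = trace(A_S^T A_S) = sum of squared column norms of A_S.
A_S^T A_S diagonal: [11, 15, 27].
trace = 11 + 15 + 27 = 53.

53


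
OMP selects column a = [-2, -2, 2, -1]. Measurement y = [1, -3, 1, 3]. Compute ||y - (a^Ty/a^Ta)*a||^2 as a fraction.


a^T a = 13.
a^T y = 3.
coeff = 3/13 = 3/13.
||r||^2 = 251/13.

251/13


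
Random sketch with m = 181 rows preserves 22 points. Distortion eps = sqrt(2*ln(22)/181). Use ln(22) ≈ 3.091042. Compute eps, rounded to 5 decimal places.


ln(22) ≈ 3.091042.
2*ln(N)/m ≈ 2*3.091042/181 ≈ 0.03415516.
eps = sqrt(0.03415516) ≈ 0.1848111 ≈ 0.18481.

0.18481


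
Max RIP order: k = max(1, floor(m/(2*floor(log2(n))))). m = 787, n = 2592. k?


floor(log2(2592)) = 11.
2*11 = 22.
m/(2*floor(log2(n))) = 787/22 ≈ 35.7727.
floor = 35.
k = max(1, 35) = 35.

35


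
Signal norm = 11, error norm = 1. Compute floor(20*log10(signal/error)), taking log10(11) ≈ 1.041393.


||x||/||e|| = 11/1 = 11.
log10(11) ≈ 1.041393.
20*log10(||x||/||e||) ≈ 20*1.041393 = 20.82786.
floor(20.82786) = 20.

20


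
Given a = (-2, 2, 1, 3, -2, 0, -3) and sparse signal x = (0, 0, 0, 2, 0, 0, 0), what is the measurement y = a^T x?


Non-zero terms: ['3*2']
Products: [6]
y = sum = 6.

6


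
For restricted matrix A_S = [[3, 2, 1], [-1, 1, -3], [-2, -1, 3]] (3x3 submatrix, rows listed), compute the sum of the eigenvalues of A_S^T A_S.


Sum of eigenvalues of A_S^T A_S = trace(A_S^T A_S) = sum of squared column norms of A_S.
A_S^T A_S diagonal: [14, 6, 19].
trace = 14 + 6 + 19 = 39.

39


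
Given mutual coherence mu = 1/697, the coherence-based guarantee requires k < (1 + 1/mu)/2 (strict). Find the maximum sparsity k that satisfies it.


1/mu = 697.
1 + 1/mu = 698.
(1 + 1/mu)/2 = 349 is an integer and the inequality is strict, so k_max = 349 - 1 = 348.

348


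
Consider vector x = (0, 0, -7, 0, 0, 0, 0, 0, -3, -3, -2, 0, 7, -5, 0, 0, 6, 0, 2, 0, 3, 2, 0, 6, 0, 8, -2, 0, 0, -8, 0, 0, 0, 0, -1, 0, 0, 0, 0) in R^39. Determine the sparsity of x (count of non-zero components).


Non-zero positions: [2, 8, 9, 10, 12, 13, 16, 18, 20, 21, 23, 25, 26, 29, 34].
Sparsity = 15.

15


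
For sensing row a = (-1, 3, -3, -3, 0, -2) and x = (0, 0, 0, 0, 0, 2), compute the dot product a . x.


Non-zero terms: ['-2*2']
Products: [-4]
y = sum = -4.

-4


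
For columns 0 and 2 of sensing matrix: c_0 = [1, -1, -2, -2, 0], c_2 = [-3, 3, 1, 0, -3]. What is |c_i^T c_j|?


Inner product: 1*-3 + -1*3 + -2*1 + -2*0 + 0*-3
Products: [-3, -3, -2, 0, 0]
Sum = -8.
|dot| = 8.

8


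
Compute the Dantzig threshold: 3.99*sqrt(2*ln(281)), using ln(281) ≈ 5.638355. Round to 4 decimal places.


ln(281) ≈ 5.638355.
2*ln(n) ≈ 11.27671.
sqrt(2*ln(n)) ≈ sqrt(11.27671) ≈ 3.358081.
threshold ≈ 3.99*3.358081 = 13.39874319 ≈ 13.3987.

13.3987


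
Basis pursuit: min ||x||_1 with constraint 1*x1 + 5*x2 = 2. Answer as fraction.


Axis intercepts:
  x1 = 2, x2 = 0: L1 = 2
  x1 = 0, x2 = 2/5: L1 = 2/5
x* = (0, 2/5)
||x*||_1 = 2/5.

2/5


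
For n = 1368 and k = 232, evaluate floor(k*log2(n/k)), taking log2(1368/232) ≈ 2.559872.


log2(n/k) = log2(1368/232) ≈ 2.559872.
k*log2(n/k) ≈ 232*2.559872 = 593.890304.
floor(593.890304) = 593.

593


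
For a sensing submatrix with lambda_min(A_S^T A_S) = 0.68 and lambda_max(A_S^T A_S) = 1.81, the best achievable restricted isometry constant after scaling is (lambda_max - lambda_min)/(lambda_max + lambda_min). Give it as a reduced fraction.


lambda_max - lambda_min = 1.81 - 0.68 = 1.13.
lambda_max + lambda_min = 1.81 + 0.68 = 2.49.
delta = 1.13/2.49 = 113/249.

113/249


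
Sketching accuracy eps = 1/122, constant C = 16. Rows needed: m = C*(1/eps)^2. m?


1/eps = 122.
(1/eps)^2 = 14884.
m = 16*14884 = 238144.

238144


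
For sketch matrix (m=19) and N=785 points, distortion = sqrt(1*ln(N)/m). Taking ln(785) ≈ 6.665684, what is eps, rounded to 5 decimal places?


ln(785) ≈ 6.665684.
1*ln(N)/m ≈ 1*6.665684/19 ≈ 0.35082547.
eps = sqrt(0.35082547) ≈ 0.5923052 ≈ 0.59231.

0.59231


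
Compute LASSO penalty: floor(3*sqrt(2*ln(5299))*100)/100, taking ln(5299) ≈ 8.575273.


ln(5299) ≈ 8.575273.
2*ln(n) ≈ 17.150546.
sqrt(2*ln(n)) ≈ sqrt(17.150546) ≈ 4.141322.
lambda ≈ 3*4.141322 = 12.423966.
floor(lambda*100)/100 = 12.42.

12.42


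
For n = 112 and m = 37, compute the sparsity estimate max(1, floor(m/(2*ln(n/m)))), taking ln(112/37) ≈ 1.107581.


n/m = 112/37.
ln(n/m) ≈ 1.107581.
2*ln(n/m) ≈ 2.215162.
m/(2*ln(n/m)) ≈ 37/2.215162 ≈ 16.7031.
floor = 16.
k_max = max(1, 16) = 16.

16


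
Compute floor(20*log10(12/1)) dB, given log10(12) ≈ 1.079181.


||x||/||e|| = 12/1 = 12.
log10(12) ≈ 1.079181.
20*log10(||x||/||e||) ≈ 20*1.079181 = 21.58362.
floor(21.58362) = 21.

21


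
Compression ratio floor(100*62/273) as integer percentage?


100*m/n = 100*62/273 ≈ 22.7106.
floor = 22.

22


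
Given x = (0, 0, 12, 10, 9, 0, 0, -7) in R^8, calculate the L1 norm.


Non-zero entries: [(2, 12), (3, 10), (4, 9), (7, -7)]
Absolute values: [12, 10, 9, 7]
||x||_1 = sum = 38.

38


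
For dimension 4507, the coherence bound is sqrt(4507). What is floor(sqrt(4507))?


67^2 = 4489 <= 4507 < 4624 = 68^2, so 67 <= sqrt(4507) < 68.
floor(sqrt(4507)) = 67.

67


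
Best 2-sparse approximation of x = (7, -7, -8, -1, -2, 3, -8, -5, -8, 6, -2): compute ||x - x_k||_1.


Sorted |x_i| descending: [8, 8, 8, 7, 7, 6, 5, 3, 2, 2, 1]
Keep top 2: [8, 8]
Tail entries: [8, 7, 7, 6, 5, 3, 2, 2, 1]
L1 error = sum of tail = 41.

41


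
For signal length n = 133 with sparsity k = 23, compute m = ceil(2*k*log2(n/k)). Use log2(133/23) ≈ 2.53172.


log2(n/k) = log2(133/23) ≈ 2.53172.
2*k*log2(n/k) ≈ 2*23*2.53172 = 116.45912.
m = ceil(116.45912) = 117.

117


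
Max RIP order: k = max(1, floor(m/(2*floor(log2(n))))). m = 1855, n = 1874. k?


floor(log2(1874)) = 10.
2*10 = 20.
m/(2*floor(log2(n))) = 1855/20 ≈ 92.75.
floor = 92.
k = max(1, 92) = 92.

92


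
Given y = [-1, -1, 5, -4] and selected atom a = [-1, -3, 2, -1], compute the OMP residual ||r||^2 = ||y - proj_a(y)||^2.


a^T a = 15.
a^T y = 18.
coeff = 18/15 = 6/5.
||r||^2 = 107/5.

107/5


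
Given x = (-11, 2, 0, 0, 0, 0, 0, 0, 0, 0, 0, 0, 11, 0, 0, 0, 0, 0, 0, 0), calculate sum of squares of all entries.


Non-zero entries: [(0, -11), (1, 2), (12, 11)]
Squares: [121, 4, 121]
||x||_2^2 = sum = 246.

246


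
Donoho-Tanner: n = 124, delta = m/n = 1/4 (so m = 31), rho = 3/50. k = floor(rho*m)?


m = 1/4*124 = 31.
rho = 3/50.
rho*m = 3/50*31 = 1.86.
k = floor(1.86) = 1.

1


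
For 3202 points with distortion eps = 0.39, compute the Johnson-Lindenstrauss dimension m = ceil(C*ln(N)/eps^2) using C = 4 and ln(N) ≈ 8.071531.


ln(3202) ≈ 8.071531.
eps^2 = 0.39^2 = 0.1521.
C*ln(N)/eps^2 ≈ 4*8.071531/0.1521 ≈ 212.2691.
m = ceil(212.2691) = 213.

213


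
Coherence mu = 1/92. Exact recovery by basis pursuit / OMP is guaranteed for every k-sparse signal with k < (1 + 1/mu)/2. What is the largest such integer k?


1/mu = 92.
1 + 1/mu = 93.
(1 + 1/mu)/2 = 46.5 is not an integer, so k_max = floor(46.5) = 46.

46


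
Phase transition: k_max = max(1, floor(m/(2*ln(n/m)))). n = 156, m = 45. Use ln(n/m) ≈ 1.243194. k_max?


n/m = 156/45 = 52/15.
ln(n/m) ≈ 1.243194.
2*ln(n/m) ≈ 2.486388.
m/(2*ln(n/m)) ≈ 45/2.486388 ≈ 18.0985.
floor = 18.
k_max = max(1, 18) = 18.

18


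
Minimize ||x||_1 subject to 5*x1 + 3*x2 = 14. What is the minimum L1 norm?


Axis intercepts:
  x1 = 14/5, x2 = 0: L1 = 14/5
  x1 = 0, x2 = 14/3: L1 = 14/3
x* = (14/5, 0)
||x*||_1 = 14/5.

14/5


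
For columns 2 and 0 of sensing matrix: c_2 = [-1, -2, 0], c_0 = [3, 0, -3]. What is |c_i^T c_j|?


Inner product: -1*3 + -2*0 + 0*-3
Products: [-3, 0, 0]
Sum = -3.
|dot| = 3.

3


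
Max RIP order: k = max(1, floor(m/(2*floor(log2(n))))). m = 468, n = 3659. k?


floor(log2(3659)) = 11.
2*11 = 22.
m/(2*floor(log2(n))) = 468/22 ≈ 21.2727.
floor = 21.
k = max(1, 21) = 21.

21


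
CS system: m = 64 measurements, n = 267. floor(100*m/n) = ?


100*m/n = 100*64/267 ≈ 23.97.
floor = 23.

23


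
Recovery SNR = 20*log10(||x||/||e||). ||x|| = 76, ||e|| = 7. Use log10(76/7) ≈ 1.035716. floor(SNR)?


||x||/||e|| = 76/7.
log10(76/7) ≈ 1.035716.
20*log10(||x||/||e||) ≈ 20*1.035716 = 20.71432.
floor(20.71432) = 20.

20


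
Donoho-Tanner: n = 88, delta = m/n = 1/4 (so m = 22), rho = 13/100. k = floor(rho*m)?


m = 1/4*88 = 22.
rho = 13/100.
rho*m = 13/100*22 = 2.86.
k = floor(2.86) = 2.

2


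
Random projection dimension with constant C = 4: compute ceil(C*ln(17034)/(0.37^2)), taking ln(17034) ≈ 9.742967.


ln(17034) ≈ 9.742967.
eps^2 = 0.37^2 = 0.1369.
C*ln(N)/eps^2 ≈ 4*9.742967/0.1369 ≈ 284.674.
m = ceil(284.674) = 285.

285


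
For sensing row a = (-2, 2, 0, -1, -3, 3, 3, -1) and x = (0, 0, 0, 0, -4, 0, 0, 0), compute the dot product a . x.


Non-zero terms: ['-3*-4']
Products: [12]
y = sum = 12.

12


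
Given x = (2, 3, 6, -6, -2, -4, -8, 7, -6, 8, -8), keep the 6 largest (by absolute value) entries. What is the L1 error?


Sorted |x_i| descending: [8, 8, 8, 7, 6, 6, 6, 4, 3, 2, 2]
Keep top 6: [8, 8, 8, 7, 6, 6]
Tail entries: [6, 4, 3, 2, 2]
L1 error = sum of tail = 17.

17


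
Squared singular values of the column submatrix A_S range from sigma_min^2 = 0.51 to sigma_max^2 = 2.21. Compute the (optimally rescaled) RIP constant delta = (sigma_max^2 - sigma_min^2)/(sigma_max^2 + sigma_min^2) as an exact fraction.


lambda_max - lambda_min = 2.21 - 0.51 = 1.70.
lambda_max + lambda_min = 2.21 + 0.51 = 2.72.
delta = 1.70/2.72 = 170/272 = 5/8.

5/8


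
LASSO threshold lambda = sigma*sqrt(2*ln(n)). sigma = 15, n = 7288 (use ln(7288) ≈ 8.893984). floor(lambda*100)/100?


ln(7288) ≈ 8.893984.
2*ln(n) ≈ 17.787968.
sqrt(2*ln(n)) ≈ sqrt(17.787968) ≈ 4.217578.
lambda ≈ 15*4.217578 = 63.26367.
floor(lambda*100)/100 = 63.26.

63.26


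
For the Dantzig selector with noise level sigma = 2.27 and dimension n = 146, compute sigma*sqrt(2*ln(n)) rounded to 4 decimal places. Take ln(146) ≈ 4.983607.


ln(146) ≈ 4.983607.
2*ln(n) ≈ 9.967214.
sqrt(2*ln(n)) ≈ sqrt(9.967214) ≈ 3.157089.
threshold ≈ 2.27*3.157089 = 7.16659203 ≈ 7.1666.

7.1666


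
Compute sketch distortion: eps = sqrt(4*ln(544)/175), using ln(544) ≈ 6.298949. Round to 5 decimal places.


ln(544) ≈ 6.298949.
4*ln(N)/m ≈ 4*6.298949/175 ≈ 0.14397598.
eps = sqrt(0.14397598) ≈ 0.3794417 ≈ 0.37944.

0.37944


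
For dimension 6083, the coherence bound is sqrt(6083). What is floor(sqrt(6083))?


77^2 = 5929 <= 6083 < 6084 = 78^2, so 77 <= sqrt(6083) < 78.
floor(sqrt(6083)) = 77.

77


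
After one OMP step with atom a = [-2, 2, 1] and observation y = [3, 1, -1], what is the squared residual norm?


a^T a = 9.
a^T y = -5.
coeff = -5/9 = -5/9.
||r||^2 = 74/9.

74/9


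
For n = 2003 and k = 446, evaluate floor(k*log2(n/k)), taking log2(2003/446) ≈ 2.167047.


log2(n/k) = log2(2003/446) ≈ 2.167047.
k*log2(n/k) ≈ 446*2.167047 = 966.502962.
floor(966.502962) = 966.

966


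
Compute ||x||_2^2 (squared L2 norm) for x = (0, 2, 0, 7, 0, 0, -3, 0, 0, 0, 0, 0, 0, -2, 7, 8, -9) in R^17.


Non-zero entries: [(1, 2), (3, 7), (6, -3), (13, -2), (14, 7), (15, 8), (16, -9)]
Squares: [4, 49, 9, 4, 49, 64, 81]
||x||_2^2 = sum = 260.

260


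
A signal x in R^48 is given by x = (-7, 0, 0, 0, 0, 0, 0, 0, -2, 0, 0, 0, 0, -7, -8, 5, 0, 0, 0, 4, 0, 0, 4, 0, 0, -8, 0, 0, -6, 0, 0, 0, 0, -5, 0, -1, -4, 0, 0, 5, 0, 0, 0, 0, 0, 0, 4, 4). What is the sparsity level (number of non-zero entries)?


Non-zero positions: [0, 8, 13, 14, 15, 19, 22, 25, 28, 33, 35, 36, 39, 46, 47].
Sparsity = 15.

15


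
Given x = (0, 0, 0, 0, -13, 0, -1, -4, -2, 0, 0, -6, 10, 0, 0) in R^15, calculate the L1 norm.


Non-zero entries: [(4, -13), (6, -1), (7, -4), (8, -2), (11, -6), (12, 10)]
Absolute values: [13, 1, 4, 2, 6, 10]
||x||_1 = sum = 36.

36


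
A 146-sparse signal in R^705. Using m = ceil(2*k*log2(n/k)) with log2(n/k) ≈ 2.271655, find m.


log2(n/k) = log2(705/146) ≈ 2.271655.
2*k*log2(n/k) ≈ 2*146*2.271655 = 663.32326.
m = ceil(663.32326) = 664.

664


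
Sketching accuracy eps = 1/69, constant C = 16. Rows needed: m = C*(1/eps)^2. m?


1/eps = 69.
(1/eps)^2 = 4761.
m = 16*4761 = 76176.

76176


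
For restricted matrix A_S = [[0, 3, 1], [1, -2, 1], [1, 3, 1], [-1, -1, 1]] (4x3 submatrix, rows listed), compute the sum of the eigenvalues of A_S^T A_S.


Sum of eigenvalues of A_S^T A_S = trace(A_S^T A_S) = sum of squared column norms of A_S.
A_S^T A_S diagonal: [3, 23, 4].
trace = 3 + 23 + 4 = 30.

30


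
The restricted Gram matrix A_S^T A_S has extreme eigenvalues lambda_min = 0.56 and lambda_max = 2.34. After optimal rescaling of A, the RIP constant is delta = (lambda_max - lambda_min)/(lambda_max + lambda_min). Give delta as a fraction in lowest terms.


lambda_max - lambda_min = 2.34 - 0.56 = 1.78.
lambda_max + lambda_min = 2.34 + 0.56 = 2.90.
delta = 1.78/2.90 = 178/290 = 89/145.

89/145


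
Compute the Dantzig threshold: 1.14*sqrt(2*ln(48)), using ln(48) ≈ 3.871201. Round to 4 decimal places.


ln(48) ≈ 3.871201.
2*ln(n) ≈ 7.742402.
sqrt(2*ln(n)) ≈ sqrt(7.742402) ≈ 2.782517.
threshold ≈ 1.14*2.782517 = 3.17206938 ≈ 3.1721.

3.1721


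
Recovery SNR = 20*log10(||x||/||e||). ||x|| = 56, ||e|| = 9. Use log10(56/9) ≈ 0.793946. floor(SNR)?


||x||/||e|| = 56/9.
log10(56/9) ≈ 0.793946.
20*log10(||x||/||e||) ≈ 20*0.793946 = 15.87892.
floor(15.87892) = 15.

15


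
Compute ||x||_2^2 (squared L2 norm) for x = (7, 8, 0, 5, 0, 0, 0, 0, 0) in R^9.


Non-zero entries: [(0, 7), (1, 8), (3, 5)]
Squares: [49, 64, 25]
||x||_2^2 = sum = 138.

138


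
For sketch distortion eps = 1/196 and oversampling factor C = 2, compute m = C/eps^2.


1/eps = 196.
(1/eps)^2 = 38416.
m = 2*38416 = 76832.

76832


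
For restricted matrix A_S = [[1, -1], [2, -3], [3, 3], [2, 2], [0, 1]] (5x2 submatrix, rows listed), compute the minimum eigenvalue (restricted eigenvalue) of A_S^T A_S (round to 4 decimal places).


A_S^T A_S = [[18, 6], [6, 24]].
trace = 42.
det = 396.
disc = trace^2 - 4*det = 1764 - 4*396 = 180.
sqrt(180) ≈ 13.416408.
lam_min = (42 - sqrt(180))/2 ≈ (42 - 13.416408)/2 = 14.291796 ≈ 14.2918.

14.2918


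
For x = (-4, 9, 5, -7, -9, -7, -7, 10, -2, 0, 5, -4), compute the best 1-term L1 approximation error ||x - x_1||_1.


Sorted |x_i| descending: [10, 9, 9, 7, 7, 7, 5, 5, 4, 4, 2, 0]
Keep top 1: [10]
Tail entries: [9, 9, 7, 7, 7, 5, 5, 4, 4, 2, 0]
L1 error = sum of tail = 59.

59


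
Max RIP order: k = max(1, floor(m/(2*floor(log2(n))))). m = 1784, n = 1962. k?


floor(log2(1962)) = 10.
2*10 = 20.
m/(2*floor(log2(n))) = 1784/20 ≈ 89.2.
floor = 89.
k = max(1, 89) = 89.

89


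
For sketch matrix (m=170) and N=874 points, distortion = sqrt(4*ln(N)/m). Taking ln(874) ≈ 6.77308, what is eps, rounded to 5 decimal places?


ln(874) ≈ 6.77308.
4*ln(N)/m ≈ 4*6.77308/170 ≈ 0.15936659.
eps = sqrt(0.15936659) ≈ 0.3992075 ≈ 0.39921.

0.39921


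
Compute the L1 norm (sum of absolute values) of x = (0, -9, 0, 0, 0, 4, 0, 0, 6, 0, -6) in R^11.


Non-zero entries: [(1, -9), (5, 4), (8, 6), (10, -6)]
Absolute values: [9, 4, 6, 6]
||x||_1 = sum = 25.

25


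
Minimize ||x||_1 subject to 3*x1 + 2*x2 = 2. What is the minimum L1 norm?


Axis intercepts:
  x1 = 2/3, x2 = 0: L1 = 2/3
  x1 = 0, x2 = 1: L1 = 1
x* = (2/3, 0)
||x*||_1 = 2/3.

2/3


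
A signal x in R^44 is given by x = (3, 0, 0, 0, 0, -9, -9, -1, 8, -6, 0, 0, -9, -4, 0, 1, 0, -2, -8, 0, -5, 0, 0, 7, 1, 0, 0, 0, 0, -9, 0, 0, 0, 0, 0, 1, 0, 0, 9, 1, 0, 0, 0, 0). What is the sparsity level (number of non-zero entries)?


Non-zero positions: [0, 5, 6, 7, 8, 9, 12, 13, 15, 17, 18, 20, 23, 24, 29, 35, 38, 39].
Sparsity = 18.

18


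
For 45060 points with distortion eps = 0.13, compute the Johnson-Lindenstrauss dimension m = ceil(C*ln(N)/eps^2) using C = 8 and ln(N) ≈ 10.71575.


ln(45060) ≈ 10.71575.
eps^2 = 0.13^2 = 0.0169.
C*ln(N)/eps^2 ≈ 8*10.71575/0.0169 ≈ 5072.5444.
m = ceil(5072.5444) = 5073.

5073


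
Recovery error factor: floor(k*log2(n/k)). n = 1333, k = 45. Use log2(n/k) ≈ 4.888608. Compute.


log2(n/k) = log2(1333/45) ≈ 4.888608.
k*log2(n/k) ≈ 45*4.888608 = 219.98736.
floor(219.98736) = 219.

219


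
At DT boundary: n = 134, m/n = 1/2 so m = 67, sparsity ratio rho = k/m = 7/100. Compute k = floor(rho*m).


m = 1/2*134 = 67.
rho = 7/100.
rho*m = 7/100*67 = 4.69.
k = floor(4.69) = 4.

4


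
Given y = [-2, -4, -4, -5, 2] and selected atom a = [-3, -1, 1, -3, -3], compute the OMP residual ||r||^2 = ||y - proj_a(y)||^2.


a^T a = 29.
a^T y = 15.
coeff = 15/29 = 15/29.
||r||^2 = 1660/29.

1660/29


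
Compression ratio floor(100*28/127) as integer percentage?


100*m/n = 100*28/127 ≈ 22.0472.
floor = 22.

22


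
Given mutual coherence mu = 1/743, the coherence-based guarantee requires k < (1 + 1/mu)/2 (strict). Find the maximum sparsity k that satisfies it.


1/mu = 743.
1 + 1/mu = 744.
(1 + 1/mu)/2 = 372 is an integer and the inequality is strict, so k_max = 372 - 1 = 371.

371


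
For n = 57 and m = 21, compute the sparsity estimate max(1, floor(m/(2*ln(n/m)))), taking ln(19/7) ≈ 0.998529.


n/m = 57/21 = 19/7.
ln(n/m) ≈ 0.998529.
2*ln(n/m) ≈ 1.997058.
m/(2*ln(n/m)) ≈ 21/1.997058 ≈ 10.5155.
floor = 10.
k_max = max(1, 10) = 10.

10


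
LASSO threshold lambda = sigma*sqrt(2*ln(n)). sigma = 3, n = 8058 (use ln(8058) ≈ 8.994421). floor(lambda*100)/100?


ln(8058) ≈ 8.994421.
2*ln(n) ≈ 17.988842.
sqrt(2*ln(n)) ≈ sqrt(17.988842) ≈ 4.241326.
lambda ≈ 3*4.241326 = 12.723978.
floor(lambda*100)/100 = 12.72.

12.72


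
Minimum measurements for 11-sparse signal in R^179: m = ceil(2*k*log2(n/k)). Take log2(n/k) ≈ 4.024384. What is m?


log2(n/k) = log2(179/11) ≈ 4.024384.
2*k*log2(n/k) ≈ 2*11*4.024384 = 88.536448.
m = ceil(88.536448) = 89.

89


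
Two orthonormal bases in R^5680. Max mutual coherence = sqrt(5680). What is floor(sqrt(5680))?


75^2 = 5625 <= 5680 < 5776 = 76^2, so 75 <= sqrt(5680) < 76.
floor(sqrt(5680)) = 75.

75


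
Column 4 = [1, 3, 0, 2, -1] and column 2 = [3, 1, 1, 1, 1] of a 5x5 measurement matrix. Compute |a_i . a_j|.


Inner product: 1*3 + 3*1 + 0*1 + 2*1 + -1*1
Products: [3, 3, 0, 2, -1]
Sum = 7.
|dot| = 7.

7


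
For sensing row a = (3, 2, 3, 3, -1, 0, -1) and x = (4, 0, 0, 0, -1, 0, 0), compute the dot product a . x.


Non-zero terms: ['3*4', '-1*-1']
Products: [12, 1]
y = sum = 13.

13


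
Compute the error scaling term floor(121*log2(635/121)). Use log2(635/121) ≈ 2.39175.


log2(n/k) = log2(635/121) ≈ 2.39175.
k*log2(n/k) ≈ 121*2.39175 = 289.40175.
floor(289.40175) = 289.

289


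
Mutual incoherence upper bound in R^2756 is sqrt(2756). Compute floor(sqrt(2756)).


52^2 = 2704 <= 2756 < 2809 = 53^2, so 52 <= sqrt(2756) < 53.
floor(sqrt(2756)) = 52.

52


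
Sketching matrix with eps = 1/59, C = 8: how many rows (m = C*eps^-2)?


1/eps = 59.
(1/eps)^2 = 3481.
m = 8*3481 = 27848.

27848


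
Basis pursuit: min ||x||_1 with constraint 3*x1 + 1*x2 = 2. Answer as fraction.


Axis intercepts:
  x1 = 2/3, x2 = 0: L1 = 2/3
  x1 = 0, x2 = 2: L1 = 2
x* = (2/3, 0)
||x*||_1 = 2/3.

2/3


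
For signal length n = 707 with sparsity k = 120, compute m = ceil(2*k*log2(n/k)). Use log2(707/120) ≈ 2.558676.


log2(n/k) = log2(707/120) ≈ 2.558676.
2*k*log2(n/k) ≈ 2*120*2.558676 = 614.08224.
m = ceil(614.08224) = 615.

615


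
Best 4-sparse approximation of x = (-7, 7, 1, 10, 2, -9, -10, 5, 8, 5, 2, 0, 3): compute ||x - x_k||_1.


Sorted |x_i| descending: [10, 10, 9, 8, 7, 7, 5, 5, 3, 2, 2, 1, 0]
Keep top 4: [10, 10, 9, 8]
Tail entries: [7, 7, 5, 5, 3, 2, 2, 1, 0]
L1 error = sum of tail = 32.

32


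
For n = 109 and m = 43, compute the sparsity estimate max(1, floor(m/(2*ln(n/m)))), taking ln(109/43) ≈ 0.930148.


n/m = 109/43.
ln(n/m) ≈ 0.930148.
2*ln(n/m) ≈ 1.860296.
m/(2*ln(n/m)) ≈ 43/1.860296 ≈ 23.1146.
floor = 23.
k_max = max(1, 23) = 23.

23


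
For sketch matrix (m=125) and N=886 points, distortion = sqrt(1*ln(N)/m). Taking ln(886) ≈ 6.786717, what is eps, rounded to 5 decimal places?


ln(886) ≈ 6.786717.
1*ln(N)/m ≈ 1*6.786717/125 ≈ 0.05429374.
eps = sqrt(0.05429374) ≈ 0.2330102 ≈ 0.23301.

0.23301


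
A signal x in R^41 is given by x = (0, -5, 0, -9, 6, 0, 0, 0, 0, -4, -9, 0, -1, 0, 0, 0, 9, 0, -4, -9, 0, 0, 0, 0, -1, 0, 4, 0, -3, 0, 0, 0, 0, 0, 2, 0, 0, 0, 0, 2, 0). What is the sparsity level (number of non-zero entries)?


Non-zero positions: [1, 3, 4, 9, 10, 12, 16, 18, 19, 24, 26, 28, 34, 39].
Sparsity = 14.

14


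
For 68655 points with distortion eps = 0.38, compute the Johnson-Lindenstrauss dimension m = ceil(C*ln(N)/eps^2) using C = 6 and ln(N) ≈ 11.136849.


ln(68655) ≈ 11.136849.
eps^2 = 0.38^2 = 0.1444.
C*ln(N)/eps^2 ≈ 6*11.136849/0.1444 ≈ 462.75.
m = ceil(462.75) = 463.

463


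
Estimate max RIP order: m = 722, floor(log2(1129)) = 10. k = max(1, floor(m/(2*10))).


floor(log2(1129)) = 10.
2*10 = 20.
m/(2*floor(log2(n))) = 722/20 ≈ 36.1.
floor = 36.
k = max(1, 36) = 36.

36


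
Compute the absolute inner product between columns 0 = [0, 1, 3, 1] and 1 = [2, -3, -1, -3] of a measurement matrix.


Inner product: 0*2 + 1*-3 + 3*-1 + 1*-3
Products: [0, -3, -3, -3]
Sum = -9.
|dot| = 9.

9


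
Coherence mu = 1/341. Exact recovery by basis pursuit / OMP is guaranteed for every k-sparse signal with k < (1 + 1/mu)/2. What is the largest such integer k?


1/mu = 341.
1 + 1/mu = 342.
(1 + 1/mu)/2 = 171 is an integer and the inequality is strict, so k_max = 171 - 1 = 170.

170


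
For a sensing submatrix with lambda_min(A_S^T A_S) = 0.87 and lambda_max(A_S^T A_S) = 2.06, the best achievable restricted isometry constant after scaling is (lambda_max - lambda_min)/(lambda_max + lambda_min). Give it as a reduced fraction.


lambda_max - lambda_min = 2.06 - 0.87 = 1.19.
lambda_max + lambda_min = 2.06 + 0.87 = 2.93.
delta = 1.19/2.93 = 119/293.

119/293


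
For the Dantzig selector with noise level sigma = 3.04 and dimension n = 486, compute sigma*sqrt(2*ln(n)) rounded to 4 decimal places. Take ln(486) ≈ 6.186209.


ln(486) ≈ 6.186209.
2*ln(n) ≈ 12.372418.
sqrt(2*ln(n)) ≈ sqrt(12.372418) ≈ 3.517445.
threshold ≈ 3.04*3.517445 = 10.6930328 ≈ 10.6930.

10.6930


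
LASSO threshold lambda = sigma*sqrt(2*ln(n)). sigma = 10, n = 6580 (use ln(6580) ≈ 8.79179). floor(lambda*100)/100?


ln(6580) ≈ 8.79179.
2*ln(n) ≈ 17.58358.
sqrt(2*ln(n)) ≈ sqrt(17.58358) ≈ 4.193278.
lambda ≈ 10*4.193278 = 41.93278.
floor(lambda*100)/100 = 41.93.

41.93


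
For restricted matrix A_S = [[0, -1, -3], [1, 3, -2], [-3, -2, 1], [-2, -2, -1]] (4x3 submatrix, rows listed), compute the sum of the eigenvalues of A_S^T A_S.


Sum of eigenvalues of A_S^T A_S = trace(A_S^T A_S) = sum of squared column norms of A_S.
A_S^T A_S diagonal: [14, 18, 15].
trace = 14 + 18 + 15 = 47.

47


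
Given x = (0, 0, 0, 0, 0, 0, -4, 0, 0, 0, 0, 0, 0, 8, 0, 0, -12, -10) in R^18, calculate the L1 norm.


Non-zero entries: [(6, -4), (13, 8), (16, -12), (17, -10)]
Absolute values: [4, 8, 12, 10]
||x||_1 = sum = 34.

34


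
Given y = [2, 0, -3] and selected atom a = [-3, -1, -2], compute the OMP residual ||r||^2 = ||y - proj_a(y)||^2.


a^T a = 14.
a^T y = 0.
coeff = 0/14 = 0.
||r||^2 = 13.

13


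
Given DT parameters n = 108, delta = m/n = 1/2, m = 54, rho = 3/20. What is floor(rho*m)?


m = 1/2*108 = 54.
rho = 3/20.
rho*m = 3/20*54 = 8.1.
k = floor(8.1) = 8.

8


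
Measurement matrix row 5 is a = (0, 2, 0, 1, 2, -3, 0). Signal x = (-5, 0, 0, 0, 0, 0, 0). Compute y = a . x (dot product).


Non-zero terms: ['0*-5']
Products: [0]
y = sum = 0.

0


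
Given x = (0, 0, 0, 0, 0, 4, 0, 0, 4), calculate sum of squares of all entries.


Non-zero entries: [(5, 4), (8, 4)]
Squares: [16, 16]
||x||_2^2 = sum = 32.

32


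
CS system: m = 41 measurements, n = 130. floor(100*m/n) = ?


100*m/n = 100*41/130 ≈ 31.5385.
floor = 31.

31


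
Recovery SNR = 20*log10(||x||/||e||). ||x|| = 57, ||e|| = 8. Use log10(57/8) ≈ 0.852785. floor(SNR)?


||x||/||e|| = 57/8.
log10(57/8) ≈ 0.852785.
20*log10(||x||/||e||) ≈ 20*0.852785 = 17.0557.
floor(17.0557) = 17.

17


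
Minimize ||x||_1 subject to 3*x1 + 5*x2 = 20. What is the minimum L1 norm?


Axis intercepts:
  x1 = 20/3, x2 = 0: L1 = 20/3
  x1 = 0, x2 = 4: L1 = 4
x* = (0, 4)
||x*||_1 = 4.

4


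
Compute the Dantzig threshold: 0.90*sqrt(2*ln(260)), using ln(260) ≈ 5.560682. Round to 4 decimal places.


ln(260) ≈ 5.560682.
2*ln(n) ≈ 11.121364.
sqrt(2*ln(n)) ≈ sqrt(11.121364) ≈ 3.334871.
threshold ≈ 0.90*3.334871 = 3.0013839 ≈ 3.0014.

3.0014


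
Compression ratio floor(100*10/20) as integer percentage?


100*m/n = 100*10/20 ≈ 50.0.
floor = 50.

50


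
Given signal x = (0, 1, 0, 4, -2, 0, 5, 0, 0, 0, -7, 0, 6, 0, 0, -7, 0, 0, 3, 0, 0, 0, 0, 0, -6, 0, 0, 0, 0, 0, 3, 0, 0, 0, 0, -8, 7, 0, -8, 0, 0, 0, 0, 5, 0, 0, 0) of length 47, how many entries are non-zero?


Non-zero positions: [1, 3, 4, 6, 10, 12, 15, 18, 24, 30, 35, 36, 38, 43].
Sparsity = 14.

14


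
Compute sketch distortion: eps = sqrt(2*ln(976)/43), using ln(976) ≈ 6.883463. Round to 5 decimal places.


ln(976) ≈ 6.883463.
2*ln(N)/m ≈ 2*6.883463/43 ≈ 0.32016107.
eps = sqrt(0.32016107) ≈ 0.5658278 ≈ 0.56583.

0.56583


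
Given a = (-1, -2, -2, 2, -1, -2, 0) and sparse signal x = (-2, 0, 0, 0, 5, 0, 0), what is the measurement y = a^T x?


Non-zero terms: ['-1*-2', '-1*5']
Products: [2, -5]
y = sum = -3.

-3


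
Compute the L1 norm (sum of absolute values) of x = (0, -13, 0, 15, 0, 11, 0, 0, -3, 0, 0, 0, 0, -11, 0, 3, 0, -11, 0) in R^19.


Non-zero entries: [(1, -13), (3, 15), (5, 11), (8, -3), (13, -11), (15, 3), (17, -11)]
Absolute values: [13, 15, 11, 3, 11, 3, 11]
||x||_1 = sum = 67.

67


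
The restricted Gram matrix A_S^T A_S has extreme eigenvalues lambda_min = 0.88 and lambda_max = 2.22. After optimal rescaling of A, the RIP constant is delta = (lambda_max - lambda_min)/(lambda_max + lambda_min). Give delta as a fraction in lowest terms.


lambda_max - lambda_min = 2.22 - 0.88 = 1.34.
lambda_max + lambda_min = 2.22 + 0.88 = 3.10.
delta = 1.34/3.10 = 134/310 = 67/155.

67/155


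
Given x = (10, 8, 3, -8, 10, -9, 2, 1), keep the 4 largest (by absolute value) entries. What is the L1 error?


Sorted |x_i| descending: [10, 10, 9, 8, 8, 3, 2, 1]
Keep top 4: [10, 10, 9, 8]
Tail entries: [8, 3, 2, 1]
L1 error = sum of tail = 14.

14


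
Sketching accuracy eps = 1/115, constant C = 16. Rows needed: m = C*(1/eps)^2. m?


1/eps = 115.
(1/eps)^2 = 13225.
m = 16*13225 = 211600.

211600


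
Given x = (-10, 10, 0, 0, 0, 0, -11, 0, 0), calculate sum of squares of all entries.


Non-zero entries: [(0, -10), (1, 10), (6, -11)]
Squares: [100, 100, 121]
||x||_2^2 = sum = 321.

321


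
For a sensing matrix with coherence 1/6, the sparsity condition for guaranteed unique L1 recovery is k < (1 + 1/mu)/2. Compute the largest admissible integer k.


1/mu = 6.
1 + 1/mu = 7.
(1 + 1/mu)/2 = 3.5 is not an integer, so k_max = floor(3.5) = 3.

3


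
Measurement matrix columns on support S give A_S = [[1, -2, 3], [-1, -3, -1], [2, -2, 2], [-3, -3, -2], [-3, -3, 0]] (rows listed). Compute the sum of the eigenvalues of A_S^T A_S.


Sum of eigenvalues of A_S^T A_S = trace(A_S^T A_S) = sum of squared column norms of A_S.
A_S^T A_S diagonal: [24, 35, 18].
trace = 24 + 35 + 18 = 77.

77


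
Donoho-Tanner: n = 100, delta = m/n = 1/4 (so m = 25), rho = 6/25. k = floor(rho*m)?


m = 1/4*100 = 25.
rho = 6/25.
rho*m = 6/25*25 = 6.
k = floor(6) = 6.

6


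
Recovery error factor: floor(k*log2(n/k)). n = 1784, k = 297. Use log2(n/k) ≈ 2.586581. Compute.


log2(n/k) = log2(1784/297) ≈ 2.586581.
k*log2(n/k) ≈ 297*2.586581 = 768.214557.
floor(768.214557) = 768.

768
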